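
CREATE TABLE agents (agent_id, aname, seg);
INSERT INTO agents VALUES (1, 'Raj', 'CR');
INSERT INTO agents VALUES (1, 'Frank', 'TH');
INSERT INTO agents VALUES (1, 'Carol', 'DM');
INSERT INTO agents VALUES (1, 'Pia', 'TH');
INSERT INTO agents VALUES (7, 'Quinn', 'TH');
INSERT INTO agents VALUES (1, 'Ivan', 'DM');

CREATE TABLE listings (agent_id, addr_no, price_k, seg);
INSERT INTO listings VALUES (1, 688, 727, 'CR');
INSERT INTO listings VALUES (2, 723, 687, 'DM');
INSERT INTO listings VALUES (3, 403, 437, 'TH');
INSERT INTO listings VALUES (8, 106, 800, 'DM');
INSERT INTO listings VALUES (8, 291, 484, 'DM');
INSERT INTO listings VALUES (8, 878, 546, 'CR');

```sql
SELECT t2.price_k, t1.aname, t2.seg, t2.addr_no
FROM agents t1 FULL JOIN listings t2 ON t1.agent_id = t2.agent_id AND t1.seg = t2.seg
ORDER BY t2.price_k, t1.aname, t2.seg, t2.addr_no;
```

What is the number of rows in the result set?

11

FULL OUTER JOIN keeps every row from both sides; unmatched rows get NULL for the other side's columns.
Matching on t1.agent_id = t2.agent_id AND t1.seg = t2.seg.
- agent_id=1, seg=CR: 1 matching t2 row(s), so 1 row(s) emitted.
- agent_id=1, seg=TH: no t2 row matches, row kept with t2 columns NULL.
- agent_id=1, seg=DM: no t2 row matches, row kept with t2 columns NULL.
- agent_id=1, seg=TH: no t2 row matches, row kept with t2 columns NULL.
- agent_id=7, seg=TH: no t2 row matches, row kept with t2 columns NULL.
- agent_id=1, seg=DM: no t2 row matches, row kept with t2 columns NULL.
- plus 5 unmatched t2 row(s), each kept with NULL t1 columns.
Total: 1 matched + 10 padded = 11 rows.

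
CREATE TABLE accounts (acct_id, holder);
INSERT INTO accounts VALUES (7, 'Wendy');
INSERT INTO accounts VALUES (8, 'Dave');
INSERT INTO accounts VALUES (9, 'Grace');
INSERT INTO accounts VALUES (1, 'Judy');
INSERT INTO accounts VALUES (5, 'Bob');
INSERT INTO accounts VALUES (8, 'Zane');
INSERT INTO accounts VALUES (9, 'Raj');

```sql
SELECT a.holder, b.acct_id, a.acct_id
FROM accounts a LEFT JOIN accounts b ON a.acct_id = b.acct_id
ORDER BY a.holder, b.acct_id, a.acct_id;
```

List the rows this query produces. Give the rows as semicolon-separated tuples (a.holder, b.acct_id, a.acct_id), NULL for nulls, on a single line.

LEFT JOIN keeps every row from `accounts a`; unmatched rows get NULL for `accounts b`'s columns.
Matching on a.acct_id = b.acct_id.
Matched pairs: 11; unmatched a rows kept: 0.

(Bob, 5, 5); (Dave, 8, 8); (Dave, 8, 8); (Grace, 9, 9); (Grace, 9, 9); (Judy, 1, 1); (Raj, 9, 9); (Raj, 9, 9); (Wendy, 7, 7); (Zane, 8, 8); (Zane, 8, 8)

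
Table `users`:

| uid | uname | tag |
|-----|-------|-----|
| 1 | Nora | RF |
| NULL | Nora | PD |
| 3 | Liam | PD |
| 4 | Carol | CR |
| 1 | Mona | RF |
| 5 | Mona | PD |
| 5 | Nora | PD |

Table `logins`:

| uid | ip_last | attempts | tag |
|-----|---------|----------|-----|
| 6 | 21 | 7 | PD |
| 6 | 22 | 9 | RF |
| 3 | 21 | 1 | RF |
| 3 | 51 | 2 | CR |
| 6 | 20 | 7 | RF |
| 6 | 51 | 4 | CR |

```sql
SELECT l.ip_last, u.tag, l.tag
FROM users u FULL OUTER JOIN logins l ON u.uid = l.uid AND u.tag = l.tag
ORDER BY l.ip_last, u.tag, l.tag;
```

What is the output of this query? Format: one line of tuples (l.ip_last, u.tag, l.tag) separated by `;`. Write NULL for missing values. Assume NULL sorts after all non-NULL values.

(20, NULL, RF); (21, NULL, PD); (21, NULL, RF); (22, NULL, RF); (51, NULL, CR); (51, NULL, CR); (NULL, CR, NULL); (NULL, PD, NULL); (NULL, PD, NULL); (NULL, PD, NULL); (NULL, PD, NULL); (NULL, RF, NULL); (NULL, RF, NULL)

FULL OUTER JOIN keeps every row from both sides; unmatched rows get NULL for the other side's columns.
Matching on u.uid = l.uid AND u.tag = l.tag. A NULL in a compared column never satisfies the condition.
Matched pairs: 0; unmatched u rows kept: 7; unmatched l rows kept: 6.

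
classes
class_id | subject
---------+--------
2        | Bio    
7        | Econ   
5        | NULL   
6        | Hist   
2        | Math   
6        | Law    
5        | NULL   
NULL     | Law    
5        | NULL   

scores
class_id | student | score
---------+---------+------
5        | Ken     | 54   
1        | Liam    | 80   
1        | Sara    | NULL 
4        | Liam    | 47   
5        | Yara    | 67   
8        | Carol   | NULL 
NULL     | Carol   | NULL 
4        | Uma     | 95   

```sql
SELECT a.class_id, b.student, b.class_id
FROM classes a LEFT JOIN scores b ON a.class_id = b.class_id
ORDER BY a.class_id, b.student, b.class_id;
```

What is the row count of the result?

LEFT JOIN keeps every row from `classes`; unmatched rows get NULL for `scores`'s columns.
Matching on a.class_id = b.class_id. A NULL in a compared column never satisfies the condition.
- a (class_id=2) has no partner → padded with NULL.
- a (class_id=7) has no partner → padded with NULL.
- a (class_id=5) pairs with 2 row(s) of b.
- a (class_id=6) has no partner → padded with NULL.
- a (class_id=2) has no partner → padded with NULL.
- a (class_id=6) has no partner → padded with NULL.
- a (class_id=5) pairs with 2 row(s) of b.
- a (class_id=NULL) has no partner → padded with NULL.
- a (class_id=5) pairs with 2 row(s) of b.
Total: 6 matched + 6 padded = 12 rows.

12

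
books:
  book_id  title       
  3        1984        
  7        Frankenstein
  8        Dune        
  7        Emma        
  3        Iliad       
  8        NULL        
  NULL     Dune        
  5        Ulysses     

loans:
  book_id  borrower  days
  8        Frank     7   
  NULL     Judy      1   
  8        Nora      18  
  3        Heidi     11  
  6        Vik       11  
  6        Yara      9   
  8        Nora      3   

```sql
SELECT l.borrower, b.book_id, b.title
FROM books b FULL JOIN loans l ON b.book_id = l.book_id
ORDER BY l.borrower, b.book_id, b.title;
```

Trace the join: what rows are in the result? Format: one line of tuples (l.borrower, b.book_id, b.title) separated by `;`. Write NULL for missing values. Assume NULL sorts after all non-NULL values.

(Frank, 8, Dune); (Frank, 8, NULL); (Heidi, 3, 1984); (Heidi, 3, Iliad); (Judy, NULL, NULL); (Nora, 8, Dune); (Nora, 8, Dune); (Nora, 8, NULL); (Nora, 8, NULL); (Vik, NULL, NULL); (Yara, NULL, NULL); (NULL, 5, Ulysses); (NULL, 7, Emma); (NULL, 7, Frankenstein); (NULL, NULL, Dune)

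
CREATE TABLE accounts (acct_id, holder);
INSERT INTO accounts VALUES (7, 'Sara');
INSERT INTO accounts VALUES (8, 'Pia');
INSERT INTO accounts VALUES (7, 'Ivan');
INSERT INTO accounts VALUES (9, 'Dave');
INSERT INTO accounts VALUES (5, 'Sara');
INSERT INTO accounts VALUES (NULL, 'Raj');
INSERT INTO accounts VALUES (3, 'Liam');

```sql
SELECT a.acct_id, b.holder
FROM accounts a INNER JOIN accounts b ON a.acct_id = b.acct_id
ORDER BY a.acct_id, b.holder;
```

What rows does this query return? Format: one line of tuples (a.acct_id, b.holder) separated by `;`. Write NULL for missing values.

(3, Liam); (5, Sara); (7, Ivan); (7, Ivan); (7, Sara); (7, Sara); (8, Pia); (9, Dave)

INNER JOIN keeps only pairs where the ON condition holds.
Matching on a.acct_id = b.acct_id. A NULL in a compared column never satisfies the condition.
- a[0] acct_id=7 → 2 match(es) in b → 2 row(s).
- a[1] acct_id=8 → 1 match(es) in b → 1 row(s).
- a[2] acct_id=7 → 2 match(es) in b → 2 row(s).
- a[3] acct_id=9 → 1 match(es) in b → 1 row(s).
- a[4] acct_id=5 → 1 match(es) in b → 1 row(s).
- a[5] acct_id=NULL → no match; dropped.
- a[6] acct_id=3 → 1 match(es) in b → 1 row(s).
After projecting and ordering:
a.acct_id | b.holder
3 | Liam
5 | Sara
7 | Ivan
7 | Ivan
7 | Sara
7 | Sara
8 | Pia
9 | Dave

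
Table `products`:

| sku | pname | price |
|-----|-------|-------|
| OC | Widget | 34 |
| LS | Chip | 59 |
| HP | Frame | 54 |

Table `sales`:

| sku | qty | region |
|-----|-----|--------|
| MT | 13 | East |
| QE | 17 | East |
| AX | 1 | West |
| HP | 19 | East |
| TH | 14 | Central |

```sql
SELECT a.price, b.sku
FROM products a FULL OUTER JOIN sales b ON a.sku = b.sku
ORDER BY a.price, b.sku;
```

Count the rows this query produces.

7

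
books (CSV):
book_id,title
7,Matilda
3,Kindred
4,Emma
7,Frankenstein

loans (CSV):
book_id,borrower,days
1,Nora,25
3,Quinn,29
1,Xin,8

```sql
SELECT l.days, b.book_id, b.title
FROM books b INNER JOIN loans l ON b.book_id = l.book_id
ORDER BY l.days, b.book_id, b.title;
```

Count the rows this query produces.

1

INNER JOIN keeps only pairs where the ON condition holds.
Matching on b.book_id = l.book_id.
Matched pairs: 1.
Total: 1 rows.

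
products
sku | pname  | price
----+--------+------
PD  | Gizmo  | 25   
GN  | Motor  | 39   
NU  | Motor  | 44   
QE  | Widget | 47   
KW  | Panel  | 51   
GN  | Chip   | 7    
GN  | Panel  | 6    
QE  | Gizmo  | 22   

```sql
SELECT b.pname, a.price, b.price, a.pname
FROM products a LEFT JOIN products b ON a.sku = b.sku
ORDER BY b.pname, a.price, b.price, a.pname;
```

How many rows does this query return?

16

LEFT JOIN keeps every row from `products a`; unmatched rows get NULL for `products b`'s columns.
Matching on a.sku = b.sku.
- a[0] sku=PD → 1 match(es) in b → 1 row(s).
- a[1] sku=GN → 3 match(es) in b → 3 row(s).
- a[2] sku=NU → 1 match(es) in b → 1 row(s).
- a[3] sku=QE → 2 match(es) in b → 2 row(s).
- a[4] sku=KW → 1 match(es) in b → 1 row(s).
- a[5] sku=GN → 3 match(es) in b → 3 row(s).
- a[6] sku=GN → 3 match(es) in b → 3 row(s).
- a[7] sku=QE → 2 match(es) in b → 2 row(s).
Total: 16 rows.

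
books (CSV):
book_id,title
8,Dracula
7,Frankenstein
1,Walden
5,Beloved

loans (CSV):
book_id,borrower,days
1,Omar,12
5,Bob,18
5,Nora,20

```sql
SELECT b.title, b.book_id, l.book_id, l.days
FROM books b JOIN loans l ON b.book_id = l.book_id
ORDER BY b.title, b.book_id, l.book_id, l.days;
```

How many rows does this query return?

INNER JOIN keeps only pairs where the ON condition holds.
Matching on b.book_id = l.book_id.
- b[0] book_id=8 → no match; dropped.
- b[1] book_id=7 → no match; dropped.
- b[2] book_id=1 → 1 match(es) in l → 1 row(s).
- b[3] book_id=5 → 2 match(es) in l → 2 row(s).
Total: 3 rows.

3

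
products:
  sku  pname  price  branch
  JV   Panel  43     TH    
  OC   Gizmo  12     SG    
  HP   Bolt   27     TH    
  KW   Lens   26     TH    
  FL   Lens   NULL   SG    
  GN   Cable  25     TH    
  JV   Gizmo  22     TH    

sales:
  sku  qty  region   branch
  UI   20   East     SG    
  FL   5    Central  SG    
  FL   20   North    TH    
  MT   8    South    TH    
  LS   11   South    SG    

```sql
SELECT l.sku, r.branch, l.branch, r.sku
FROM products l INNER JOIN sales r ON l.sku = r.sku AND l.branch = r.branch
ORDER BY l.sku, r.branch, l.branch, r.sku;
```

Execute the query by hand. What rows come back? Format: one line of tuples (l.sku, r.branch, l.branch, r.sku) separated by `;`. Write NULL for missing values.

(FL, SG, SG, FL)

INNER JOIN keeps only pairs where the ON condition holds.
Matching on l.sku = r.sku AND l.branch = r.branch.
- l (sku=JV, branch=TH) has no partner → excluded.
- l (sku=OC, branch=SG) has no partner → excluded.
- l (sku=HP, branch=TH) has no partner → excluded.
- l (sku=KW, branch=TH) has no partner → excluded.
- l (sku=FL, branch=SG) pairs with 1 row(s) of r.
- l (sku=GN, branch=TH) has no partner → excluded.
- l (sku=JV, branch=TH) has no partner → excluded.
After projecting and ordering:
l.sku | r.branch | l.branch | r.sku
FL | SG | SG | FL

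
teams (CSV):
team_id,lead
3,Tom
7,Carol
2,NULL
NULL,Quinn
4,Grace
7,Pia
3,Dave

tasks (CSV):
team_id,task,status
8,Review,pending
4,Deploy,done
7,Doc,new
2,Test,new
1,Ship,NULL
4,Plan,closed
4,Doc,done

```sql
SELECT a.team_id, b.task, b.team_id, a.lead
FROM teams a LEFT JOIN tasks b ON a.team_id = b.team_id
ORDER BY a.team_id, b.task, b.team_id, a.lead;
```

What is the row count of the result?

LEFT JOIN keeps every row from `teams`; unmatched rows get NULL for `tasks`'s columns.
Matching on a.team_id = b.team_id. A NULL in a compared column never satisfies the condition.
- a (team_id=3) has no partner → padded with NULL.
- a (team_id=7) pairs with 1 row(s) of b.
- a (team_id=2) pairs with 1 row(s) of b.
- a (team_id=NULL) has no partner → padded with NULL.
- a (team_id=4) pairs with 3 row(s) of b.
- a (team_id=7) pairs with 1 row(s) of b.
- a (team_id=3) has no partner → padded with NULL.
Total: 6 matched + 3 padded = 9 rows.

9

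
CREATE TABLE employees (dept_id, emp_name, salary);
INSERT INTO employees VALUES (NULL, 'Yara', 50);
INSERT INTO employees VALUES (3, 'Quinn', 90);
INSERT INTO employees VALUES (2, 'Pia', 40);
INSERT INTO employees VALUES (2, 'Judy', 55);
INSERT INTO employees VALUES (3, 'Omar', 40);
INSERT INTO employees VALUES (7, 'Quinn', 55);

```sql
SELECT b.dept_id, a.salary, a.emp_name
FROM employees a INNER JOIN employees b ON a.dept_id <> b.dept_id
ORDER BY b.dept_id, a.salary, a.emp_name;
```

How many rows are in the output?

INNER JOIN keeps only pairs where the ON condition holds.
Matching on a.dept_id <> b.dept_id. A NULL in a compared column never satisfies the condition.
- a (dept_id=NULL) has no partner → excluded.
- a (dept_id=3) pairs with 3 row(s) of b.
- a (dept_id=2) pairs with 3 row(s) of b.
- a (dept_id=2) pairs with 3 row(s) of b.
- a (dept_id=3) pairs with 3 row(s) of b.
- a (dept_id=7) pairs with 4 row(s) of b.
Total: 16 rows.

16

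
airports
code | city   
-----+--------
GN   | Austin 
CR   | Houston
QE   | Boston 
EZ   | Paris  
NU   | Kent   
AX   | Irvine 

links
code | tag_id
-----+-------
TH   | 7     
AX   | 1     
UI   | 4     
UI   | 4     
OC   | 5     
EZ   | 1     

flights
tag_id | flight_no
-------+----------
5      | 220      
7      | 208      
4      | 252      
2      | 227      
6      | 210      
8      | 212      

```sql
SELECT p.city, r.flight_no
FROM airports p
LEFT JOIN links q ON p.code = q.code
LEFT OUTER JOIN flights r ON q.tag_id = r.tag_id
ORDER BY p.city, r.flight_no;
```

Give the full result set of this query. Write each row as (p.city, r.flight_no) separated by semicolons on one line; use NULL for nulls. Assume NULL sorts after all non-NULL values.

Joins associate left-to-right: airports LEFT JOIN links on code gives 6 intermediate row(s).
Then LEFT JOIN `flights r` on tag_id: each of those 6 rows is kept; rows whose q.tag_id has no match in r get NULL for r's columns.

(Austin, NULL); (Boston, NULL); (Houston, NULL); (Irvine, NULL); (Kent, NULL); (Paris, NULL)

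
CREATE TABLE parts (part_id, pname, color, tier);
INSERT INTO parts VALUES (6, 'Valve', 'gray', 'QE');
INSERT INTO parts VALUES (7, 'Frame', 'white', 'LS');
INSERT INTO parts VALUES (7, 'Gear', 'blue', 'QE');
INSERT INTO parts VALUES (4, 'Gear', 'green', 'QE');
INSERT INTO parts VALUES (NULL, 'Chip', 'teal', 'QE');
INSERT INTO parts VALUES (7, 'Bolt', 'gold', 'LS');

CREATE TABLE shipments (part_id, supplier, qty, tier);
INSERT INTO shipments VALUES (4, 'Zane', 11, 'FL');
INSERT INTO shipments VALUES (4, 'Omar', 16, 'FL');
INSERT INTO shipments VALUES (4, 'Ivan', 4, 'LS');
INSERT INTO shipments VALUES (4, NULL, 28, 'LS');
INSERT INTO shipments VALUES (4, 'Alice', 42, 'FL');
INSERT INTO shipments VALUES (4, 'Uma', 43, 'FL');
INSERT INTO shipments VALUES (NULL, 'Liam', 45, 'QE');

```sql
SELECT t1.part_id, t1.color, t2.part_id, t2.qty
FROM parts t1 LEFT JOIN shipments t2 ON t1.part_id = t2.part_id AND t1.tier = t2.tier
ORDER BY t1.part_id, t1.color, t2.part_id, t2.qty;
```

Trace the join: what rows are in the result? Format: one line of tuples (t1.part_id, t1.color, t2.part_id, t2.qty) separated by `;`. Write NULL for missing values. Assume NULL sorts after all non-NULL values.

LEFT JOIN keeps every row from `parts`; unmatched rows get NULL for `shipments`'s columns.
Matching on t1.part_id = t2.part_id AND t1.tier = t2.tier. A NULL in a compared column never satisfies the condition.
- t1[0] part_id=6, tier=QE → no match; kept with NULLs on the t2 side.
- t1[1] part_id=7, tier=LS → no match; kept with NULLs on the t2 side.
- t1[2] part_id=7, tier=QE → no match; kept with NULLs on the t2 side.
- t1[3] part_id=4, tier=QE → no match; kept with NULLs on the t2 side.
- t1[4] part_id=NULL, tier=QE → no match; kept with NULLs on the t2 side.
- t1[5] part_id=7, tier=LS → no match; kept with NULLs on the t2 side.
After projecting and ordering:
t1.part_id | t1.color | t2.part_id | t2.qty
4 | green | NULL | NULL
6 | gray | NULL | NULL
7 | blue | NULL | NULL
7 | gold | NULL | NULL
7 | white | NULL | NULL
NULL | teal | NULL | NULL

(4, green, NULL, NULL); (6, gray, NULL, NULL); (7, blue, NULL, NULL); (7, gold, NULL, NULL); (7, white, NULL, NULL); (NULL, teal, NULL, NULL)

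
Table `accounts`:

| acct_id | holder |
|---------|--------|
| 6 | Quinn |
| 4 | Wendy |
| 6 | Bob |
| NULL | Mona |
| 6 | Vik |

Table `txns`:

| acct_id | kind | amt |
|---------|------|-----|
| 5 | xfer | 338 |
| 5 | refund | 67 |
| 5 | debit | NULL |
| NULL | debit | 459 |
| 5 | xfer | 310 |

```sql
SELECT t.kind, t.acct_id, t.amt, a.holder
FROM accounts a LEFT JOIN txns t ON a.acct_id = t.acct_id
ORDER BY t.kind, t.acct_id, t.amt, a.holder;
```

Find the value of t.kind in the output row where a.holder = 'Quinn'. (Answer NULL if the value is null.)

NULL

LEFT JOIN keeps every row from `accounts`; unmatched rows get NULL for `txns`'s columns.
Matching on a.acct_id = t.acct_id. A NULL in a compared column never satisfies the condition.
Matched pairs: 0; unmatched a rows kept: 5.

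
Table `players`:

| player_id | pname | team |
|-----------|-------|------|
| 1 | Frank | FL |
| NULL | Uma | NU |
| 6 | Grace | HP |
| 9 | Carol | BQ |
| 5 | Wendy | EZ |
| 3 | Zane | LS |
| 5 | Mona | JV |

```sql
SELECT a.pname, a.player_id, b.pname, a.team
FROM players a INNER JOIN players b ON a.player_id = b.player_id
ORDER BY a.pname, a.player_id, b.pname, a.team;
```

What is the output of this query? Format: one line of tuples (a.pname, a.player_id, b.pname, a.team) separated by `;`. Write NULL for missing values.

INNER JOIN keeps only pairs where the ON condition holds.
Matching on a.player_id = b.player_id. A NULL in a compared column never satisfies the condition.
- player_id=1: 1 matching b row(s), so 1 row(s) emitted.
- player_id=NULL: no matching b row, dropped.
- player_id=6: 1 matching b row(s), so 1 row(s) emitted.
- player_id=9: 1 matching b row(s), so 1 row(s) emitted.
- player_id=5: 2 matching b row(s), so 2 row(s) emitted.
- player_id=3: 1 matching b row(s), so 1 row(s) emitted.
- player_id=5: 2 matching b row(s), so 2 row(s) emitted.
After projecting and ordering:
a.pname | a.player_id | b.pname | a.team
Carol | 9 | Carol | BQ
Frank | 1 | Frank | FL
Grace | 6 | Grace | HP
Mona | 5 | Mona | JV
Mona | 5 | Wendy | JV
Wendy | 5 | Mona | EZ
Wendy | 5 | Wendy | EZ
Zane | 3 | Zane | LS

(Carol, 9, Carol, BQ); (Frank, 1, Frank, FL); (Grace, 6, Grace, HP); (Mona, 5, Mona, JV); (Mona, 5, Wendy, JV); (Wendy, 5, Mona, EZ); (Wendy, 5, Wendy, EZ); (Zane, 3, Zane, LS)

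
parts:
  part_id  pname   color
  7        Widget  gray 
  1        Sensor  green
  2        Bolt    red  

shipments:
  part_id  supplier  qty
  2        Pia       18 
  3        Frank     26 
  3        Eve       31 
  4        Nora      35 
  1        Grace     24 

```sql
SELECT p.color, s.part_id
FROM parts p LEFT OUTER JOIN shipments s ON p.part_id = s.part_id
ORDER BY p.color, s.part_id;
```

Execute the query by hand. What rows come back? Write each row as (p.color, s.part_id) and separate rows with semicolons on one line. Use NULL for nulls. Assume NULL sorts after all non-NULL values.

LEFT JOIN keeps every row from `parts`; unmatched rows get NULL for `shipments`'s columns.
Matching on p.part_id = s.part_id.
- part_id=7: no s row matches, row kept with s columns NULL.
- part_id=1: 1 matching s row(s), so 1 row(s) emitted.
- part_id=2: 1 matching s row(s), so 1 row(s) emitted.
After projecting and ordering:
p.color | s.part_id
gray | NULL
green | 1
red | 2

(gray, NULL); (green, 1); (red, 2)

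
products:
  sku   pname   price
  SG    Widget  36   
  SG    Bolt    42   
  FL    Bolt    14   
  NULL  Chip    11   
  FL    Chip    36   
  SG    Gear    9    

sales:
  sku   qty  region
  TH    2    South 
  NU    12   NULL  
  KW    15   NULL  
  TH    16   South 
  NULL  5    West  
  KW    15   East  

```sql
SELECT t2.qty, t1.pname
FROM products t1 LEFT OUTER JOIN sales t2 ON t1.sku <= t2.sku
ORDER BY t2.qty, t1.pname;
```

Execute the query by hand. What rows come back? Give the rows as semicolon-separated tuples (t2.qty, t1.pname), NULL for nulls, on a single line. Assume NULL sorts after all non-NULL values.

(2, Bolt); (2, Bolt); (2, Chip); (2, Gear); (2, Widget); (12, Bolt); (12, Chip); (15, Bolt); (15, Bolt); (15, Chip); (15, Chip); (16, Bolt); (16, Bolt); (16, Chip); (16, Gear); (16, Widget); (NULL, Chip)

LEFT JOIN keeps every row from `products`; unmatched rows get NULL for `sales`'s columns.
Matching on t1.sku <= t2.sku. A NULL in a compared column never satisfies the condition.
Matched pairs: 16; unmatched t1 rows kept: 1.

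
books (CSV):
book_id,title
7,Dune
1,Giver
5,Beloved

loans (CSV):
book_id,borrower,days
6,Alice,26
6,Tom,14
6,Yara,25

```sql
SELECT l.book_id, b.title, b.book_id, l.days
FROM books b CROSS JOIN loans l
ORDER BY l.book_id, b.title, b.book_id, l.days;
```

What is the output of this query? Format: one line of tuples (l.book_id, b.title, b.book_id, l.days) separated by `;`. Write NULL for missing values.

CROSS JOIN pairs every row of `books` with every row of `loans`: 3 × 3 = 9 rows.

(6, Beloved, 5, 14); (6, Beloved, 5, 25); (6, Beloved, 5, 26); (6, Dune, 7, 14); (6, Dune, 7, 25); (6, Dune, 7, 26); (6, Giver, 1, 14); (6, Giver, 1, 25); (6, Giver, 1, 26)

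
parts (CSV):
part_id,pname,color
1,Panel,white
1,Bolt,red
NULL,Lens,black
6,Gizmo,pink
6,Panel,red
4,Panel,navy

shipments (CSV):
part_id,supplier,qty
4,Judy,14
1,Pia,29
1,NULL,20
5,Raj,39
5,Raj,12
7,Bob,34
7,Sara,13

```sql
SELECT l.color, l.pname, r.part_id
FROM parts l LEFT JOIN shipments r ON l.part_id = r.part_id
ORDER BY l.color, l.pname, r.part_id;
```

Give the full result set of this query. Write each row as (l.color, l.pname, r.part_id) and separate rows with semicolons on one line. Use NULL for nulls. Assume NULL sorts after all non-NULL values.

(black, Lens, NULL); (navy, Panel, 4); (pink, Gizmo, NULL); (red, Bolt, 1); (red, Bolt, 1); (red, Panel, NULL); (white, Panel, 1); (white, Panel, 1)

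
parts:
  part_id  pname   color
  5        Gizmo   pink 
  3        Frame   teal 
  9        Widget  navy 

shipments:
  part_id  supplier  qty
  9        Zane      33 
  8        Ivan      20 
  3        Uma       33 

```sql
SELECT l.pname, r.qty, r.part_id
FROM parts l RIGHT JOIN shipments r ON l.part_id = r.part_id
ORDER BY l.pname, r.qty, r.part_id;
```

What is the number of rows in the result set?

RIGHT JOIN keeps every row from `shipments`; unmatched rows get NULL for `parts`'s columns.
Matching on l.part_id = r.part_id.
Matched pairs: 2; unmatched r rows kept: 1.
Total: 2 matched + 1 padded = 3 rows.

3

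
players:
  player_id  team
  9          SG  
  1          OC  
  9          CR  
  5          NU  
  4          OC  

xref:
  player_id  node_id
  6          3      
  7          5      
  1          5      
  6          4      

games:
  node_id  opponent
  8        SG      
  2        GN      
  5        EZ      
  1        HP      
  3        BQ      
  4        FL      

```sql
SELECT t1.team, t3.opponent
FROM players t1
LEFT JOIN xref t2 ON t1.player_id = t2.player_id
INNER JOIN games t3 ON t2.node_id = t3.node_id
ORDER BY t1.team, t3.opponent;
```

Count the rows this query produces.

1

Evaluate left to right. First `players t1 LEFT JOIN xref t2` on player_id: 5 row(s).
Then INNER JOIN `games t3` on node_id: keep only rows whose t2.node_id appears in t3.
Result: 1 row(s).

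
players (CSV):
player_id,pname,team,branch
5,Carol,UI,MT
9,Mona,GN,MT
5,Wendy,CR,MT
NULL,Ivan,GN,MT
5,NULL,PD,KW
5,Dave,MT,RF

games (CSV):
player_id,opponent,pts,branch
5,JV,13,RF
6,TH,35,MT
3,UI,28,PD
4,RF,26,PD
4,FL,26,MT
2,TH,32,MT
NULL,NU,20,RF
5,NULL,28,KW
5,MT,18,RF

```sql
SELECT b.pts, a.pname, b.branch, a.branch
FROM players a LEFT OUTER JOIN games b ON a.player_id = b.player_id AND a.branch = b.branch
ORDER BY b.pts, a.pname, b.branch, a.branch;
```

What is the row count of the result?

7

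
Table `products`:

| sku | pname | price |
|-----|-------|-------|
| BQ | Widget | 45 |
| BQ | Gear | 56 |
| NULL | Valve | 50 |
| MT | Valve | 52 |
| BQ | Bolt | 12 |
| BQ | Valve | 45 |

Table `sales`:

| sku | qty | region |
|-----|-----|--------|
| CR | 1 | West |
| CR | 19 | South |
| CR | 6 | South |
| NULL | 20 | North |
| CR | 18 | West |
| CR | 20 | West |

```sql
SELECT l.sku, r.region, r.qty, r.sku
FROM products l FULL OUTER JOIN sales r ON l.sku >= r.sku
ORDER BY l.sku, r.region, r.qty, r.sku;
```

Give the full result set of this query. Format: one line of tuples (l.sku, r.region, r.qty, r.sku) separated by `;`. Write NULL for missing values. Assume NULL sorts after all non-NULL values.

(BQ, NULL, NULL, NULL); (BQ, NULL, NULL, NULL); (BQ, NULL, NULL, NULL); (BQ, NULL, NULL, NULL); (MT, South, 6, CR); (MT, South, 19, CR); (MT, West, 1, CR); (MT, West, 18, CR); (MT, West, 20, CR); (NULL, North, 20, NULL); (NULL, NULL, NULL, NULL)

FULL OUTER JOIN keeps every row from both sides; unmatched rows get NULL for the other side's columns.
Matching on l.sku >= r.sku. A NULL in a compared column never satisfies the condition.
Matched pairs: 5; unmatched l rows kept: 5; unmatched r rows kept: 1.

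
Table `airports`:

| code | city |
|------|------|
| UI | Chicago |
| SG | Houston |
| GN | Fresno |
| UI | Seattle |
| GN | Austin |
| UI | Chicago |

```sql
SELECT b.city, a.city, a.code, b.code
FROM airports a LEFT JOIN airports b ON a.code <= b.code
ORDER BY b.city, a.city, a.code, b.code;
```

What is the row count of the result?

LEFT JOIN keeps every row from `airports a`; unmatched rows get NULL for `airports b`'s columns.
Matching on a.code <= b.code.
Matched pairs: 25; unmatched a rows kept: 0.
Total: 25 rows.

25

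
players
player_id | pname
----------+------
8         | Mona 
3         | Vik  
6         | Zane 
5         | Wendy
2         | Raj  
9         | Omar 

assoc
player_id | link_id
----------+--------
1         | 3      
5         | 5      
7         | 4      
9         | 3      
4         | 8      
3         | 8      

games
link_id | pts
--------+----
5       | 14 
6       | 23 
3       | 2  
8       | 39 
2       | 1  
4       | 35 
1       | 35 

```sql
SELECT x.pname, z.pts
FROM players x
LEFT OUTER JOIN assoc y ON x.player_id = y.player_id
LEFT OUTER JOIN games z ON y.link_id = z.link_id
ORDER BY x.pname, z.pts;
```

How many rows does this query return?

6

Step 1 — x LEFT JOIN y on player_id → 6 row(s).
Then LEFT JOIN `games z` on link_id: each of those 6 rows is kept; rows whose y.link_id has no match in z get NULL for z's columns.
Result: 6 row(s).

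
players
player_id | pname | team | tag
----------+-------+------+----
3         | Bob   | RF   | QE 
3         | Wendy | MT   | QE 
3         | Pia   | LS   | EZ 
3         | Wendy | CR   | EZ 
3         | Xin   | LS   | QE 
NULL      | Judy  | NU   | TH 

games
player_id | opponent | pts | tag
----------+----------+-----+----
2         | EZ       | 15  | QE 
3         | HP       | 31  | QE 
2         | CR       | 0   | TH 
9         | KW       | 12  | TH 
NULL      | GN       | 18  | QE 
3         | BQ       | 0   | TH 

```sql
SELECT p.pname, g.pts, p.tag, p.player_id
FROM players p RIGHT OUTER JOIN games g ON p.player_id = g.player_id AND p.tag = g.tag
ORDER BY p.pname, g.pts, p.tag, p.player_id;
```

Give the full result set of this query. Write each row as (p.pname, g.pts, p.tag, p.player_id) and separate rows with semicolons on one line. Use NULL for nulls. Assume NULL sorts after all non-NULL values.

RIGHT JOIN keeps every row from `games`; unmatched rows get NULL for `players`'s columns.
Matching on p.player_id = g.player_id AND p.tag = g.tag. A NULL in a compared column never satisfies the condition.
- player_id=3, tag=QE: 1 matching g row(s), so 1 row(s) emitted.
- player_id=3, tag=QE: 1 matching g row(s), so 1 row(s) emitted.
- player_id=3, tag=EZ: no matching g row.
- player_id=3, tag=EZ: no matching g row.
- player_id=3, tag=QE: 1 matching g row(s), so 1 row(s) emitted.
- player_id=NULL, tag=TH: no matching g row.
- plus 5 unmatched g row(s), each kept with NULL p columns.
After projecting and ordering:
p.pname | g.pts | p.tag | p.player_id
Bob | 31 | QE | 3
Wendy | 31 | QE | 3
Xin | 31 | QE | 3
NULL | 0 | NULL | NULL
NULL | 0 | NULL | NULL
NULL | 12 | NULL | NULL
NULL | 15 | NULL | NULL
NULL | 18 | NULL | NULL

(Bob, 31, QE, 3); (Wendy, 31, QE, 3); (Xin, 31, QE, 3); (NULL, 0, NULL, NULL); (NULL, 0, NULL, NULL); (NULL, 12, NULL, NULL); (NULL, 15, NULL, NULL); (NULL, 18, NULL, NULL)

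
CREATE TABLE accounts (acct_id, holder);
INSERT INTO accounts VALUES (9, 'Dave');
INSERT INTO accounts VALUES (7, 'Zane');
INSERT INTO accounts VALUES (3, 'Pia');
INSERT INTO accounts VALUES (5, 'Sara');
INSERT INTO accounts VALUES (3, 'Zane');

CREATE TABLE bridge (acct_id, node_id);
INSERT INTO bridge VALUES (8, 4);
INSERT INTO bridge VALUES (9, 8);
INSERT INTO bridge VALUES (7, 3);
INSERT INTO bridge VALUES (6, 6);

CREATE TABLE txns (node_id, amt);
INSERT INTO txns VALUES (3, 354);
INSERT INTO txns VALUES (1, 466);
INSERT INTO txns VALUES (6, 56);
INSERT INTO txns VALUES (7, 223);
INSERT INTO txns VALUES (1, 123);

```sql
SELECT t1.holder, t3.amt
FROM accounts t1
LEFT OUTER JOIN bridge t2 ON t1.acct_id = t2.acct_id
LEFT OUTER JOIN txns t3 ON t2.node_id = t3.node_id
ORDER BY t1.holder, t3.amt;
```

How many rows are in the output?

5

Evaluate left to right. First `accounts t1 LEFT JOIN bridge t2` on acct_id: 5 row(s).
Then LEFT JOIN `txns t3` on node_id: each of those 5 rows is kept; rows whose t2.node_id has no match in t3 get NULL for t3's columns.
Result: 5 row(s).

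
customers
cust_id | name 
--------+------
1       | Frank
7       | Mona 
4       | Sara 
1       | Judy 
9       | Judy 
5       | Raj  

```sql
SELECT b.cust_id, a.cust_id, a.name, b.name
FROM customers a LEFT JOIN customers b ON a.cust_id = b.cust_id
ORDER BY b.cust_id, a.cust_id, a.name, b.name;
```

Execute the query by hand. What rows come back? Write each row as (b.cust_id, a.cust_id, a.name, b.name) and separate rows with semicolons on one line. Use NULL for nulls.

LEFT JOIN keeps every row from `customers a`; unmatched rows get NULL for `customers b`'s columns.
Matching on a.cust_id = b.cust_id.
- a[0] cust_id=1 → 2 match(es) in b → 2 row(s).
- a[1] cust_id=7 → 1 match(es) in b → 1 row(s).
- a[2] cust_id=4 → 1 match(es) in b → 1 row(s).
- a[3] cust_id=1 → 2 match(es) in b → 2 row(s).
- a[4] cust_id=9 → 1 match(es) in b → 1 row(s).
- a[5] cust_id=5 → 1 match(es) in b → 1 row(s).
After projecting and ordering:
b.cust_id | a.cust_id | a.name | b.name
1 | 1 | Frank | Frank
1 | 1 | Frank | Judy
1 | 1 | Judy | Frank
1 | 1 | Judy | Judy
4 | 4 | Sara | Sara
5 | 5 | Raj | Raj
7 | 7 | Mona | Mona
9 | 9 | Judy | Judy

(1, 1, Frank, Frank); (1, 1, Frank, Judy); (1, 1, Judy, Frank); (1, 1, Judy, Judy); (4, 4, Sara, Sara); (5, 5, Raj, Raj); (7, 7, Mona, Mona); (9, 9, Judy, Judy)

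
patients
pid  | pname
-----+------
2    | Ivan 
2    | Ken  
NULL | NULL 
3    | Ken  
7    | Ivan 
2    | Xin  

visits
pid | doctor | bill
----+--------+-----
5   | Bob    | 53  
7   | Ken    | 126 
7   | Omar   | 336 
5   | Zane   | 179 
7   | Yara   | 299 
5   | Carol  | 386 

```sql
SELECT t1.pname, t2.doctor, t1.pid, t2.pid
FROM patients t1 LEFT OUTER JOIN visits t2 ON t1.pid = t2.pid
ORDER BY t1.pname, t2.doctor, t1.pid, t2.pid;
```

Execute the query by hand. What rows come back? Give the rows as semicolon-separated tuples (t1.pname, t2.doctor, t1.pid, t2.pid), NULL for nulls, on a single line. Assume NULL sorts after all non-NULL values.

(Ivan, Ken, 7, 7); (Ivan, Omar, 7, 7); (Ivan, Yara, 7, 7); (Ivan, NULL, 2, NULL); (Ken, NULL, 2, NULL); (Ken, NULL, 3, NULL); (Xin, NULL, 2, NULL); (NULL, NULL, NULL, NULL)

LEFT JOIN keeps every row from `patients`; unmatched rows get NULL for `visits`'s columns.
Matching on t1.pid = t2.pid. A NULL in a compared column never satisfies the condition.
- t1 row (pid=2): no match → kept, t2 columns NULL.
- t1 row (pid=2): no match → kept, t2 columns NULL.
- t1 row (pid=NULL): no match → kept, t2 columns NULL.
- t1 row (pid=3): no match → kept, t2 columns NULL.
- t1 row (pid=7): matches 3 t2 row(s) → 3 output row(s).
- t1 row (pid=2): no match → kept, t2 columns NULL.
After projecting and ordering:
t1.pname | t2.doctor | t1.pid | t2.pid
Ivan | Ken | 7 | 7
Ivan | Omar | 7 | 7
Ivan | Yara | 7 | 7
Ivan | NULL | 2 | NULL
Ken | NULL | 2 | NULL
Ken | NULL | 3 | NULL
Xin | NULL | 2 | NULL
NULL | NULL | NULL | NULL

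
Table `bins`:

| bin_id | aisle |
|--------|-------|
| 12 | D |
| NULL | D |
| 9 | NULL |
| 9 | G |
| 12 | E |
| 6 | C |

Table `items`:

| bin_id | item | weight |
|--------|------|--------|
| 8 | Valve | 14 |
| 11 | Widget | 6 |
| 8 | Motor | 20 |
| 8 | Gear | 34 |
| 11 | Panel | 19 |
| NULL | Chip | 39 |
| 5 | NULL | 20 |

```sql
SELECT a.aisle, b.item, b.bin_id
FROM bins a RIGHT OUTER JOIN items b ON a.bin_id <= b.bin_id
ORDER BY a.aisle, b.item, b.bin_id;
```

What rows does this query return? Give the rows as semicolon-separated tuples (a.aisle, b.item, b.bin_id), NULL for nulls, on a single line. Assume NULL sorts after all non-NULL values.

RIGHT JOIN keeps every row from `items`; unmatched rows get NULL for `bins`'s columns.
Matching on a.bin_id <= b.bin_id. A NULL in a compared column never satisfies the condition.
- a (bin_id=12) has no partner in b.
- a (bin_id=NULL) has no partner in b.
- a (bin_id=9) pairs with 2 row(s) of b.
- a (bin_id=9) pairs with 2 row(s) of b.
- a (bin_id=12) has no partner in b.
- a (bin_id=6) pairs with 5 row(s) of b.
- plus 2 unmatched b row(s), each kept with NULL a columns.

(C, Gear, 8); (C, Motor, 8); (C, Panel, 11); (C, Valve, 8); (C, Widget, 11); (G, Panel, 11); (G, Widget, 11); (NULL, Chip, NULL); (NULL, Panel, 11); (NULL, Widget, 11); (NULL, NULL, 5)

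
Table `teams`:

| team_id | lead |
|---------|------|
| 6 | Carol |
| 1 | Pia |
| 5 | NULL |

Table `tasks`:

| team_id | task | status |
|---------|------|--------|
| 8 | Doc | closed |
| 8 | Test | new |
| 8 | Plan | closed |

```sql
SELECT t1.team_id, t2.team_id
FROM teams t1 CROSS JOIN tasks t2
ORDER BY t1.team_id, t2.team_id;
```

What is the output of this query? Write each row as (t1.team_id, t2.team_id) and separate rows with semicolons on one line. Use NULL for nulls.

CROSS JOIN pairs every row of `teams` with every row of `tasks`: 3 × 3 = 9 rows.
After projecting and ordering:
t1.team_id | t2.team_id
1 | 8
1 | 8
1 | 8
5 | 8
5 | 8
5 | 8
6 | 8
6 | 8
6 | 8

(1, 8); (1, 8); (1, 8); (5, 8); (5, 8); (5, 8); (6, 8); (6, 8); (6, 8)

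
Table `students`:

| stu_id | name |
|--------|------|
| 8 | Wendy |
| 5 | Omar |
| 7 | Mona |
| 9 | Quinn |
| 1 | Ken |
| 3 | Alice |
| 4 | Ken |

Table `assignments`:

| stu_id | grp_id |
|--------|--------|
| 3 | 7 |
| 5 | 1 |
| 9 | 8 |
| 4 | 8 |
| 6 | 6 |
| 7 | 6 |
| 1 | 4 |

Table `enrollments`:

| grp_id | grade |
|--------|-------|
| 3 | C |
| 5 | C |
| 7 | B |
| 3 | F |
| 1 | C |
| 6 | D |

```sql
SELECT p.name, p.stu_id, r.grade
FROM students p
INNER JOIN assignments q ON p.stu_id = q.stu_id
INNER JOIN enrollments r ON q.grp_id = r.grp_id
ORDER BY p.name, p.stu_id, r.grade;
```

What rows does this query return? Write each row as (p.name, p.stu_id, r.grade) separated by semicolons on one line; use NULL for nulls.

(Alice, 3, B); (Mona, 7, D); (Omar, 5, C)

Joins associate left-to-right: students INNER JOIN assignments on stu_id gives 6 intermediate row(s).
Then INNER JOIN `enrollments r` on grp_id: keep only rows whose q.grp_id appears in r.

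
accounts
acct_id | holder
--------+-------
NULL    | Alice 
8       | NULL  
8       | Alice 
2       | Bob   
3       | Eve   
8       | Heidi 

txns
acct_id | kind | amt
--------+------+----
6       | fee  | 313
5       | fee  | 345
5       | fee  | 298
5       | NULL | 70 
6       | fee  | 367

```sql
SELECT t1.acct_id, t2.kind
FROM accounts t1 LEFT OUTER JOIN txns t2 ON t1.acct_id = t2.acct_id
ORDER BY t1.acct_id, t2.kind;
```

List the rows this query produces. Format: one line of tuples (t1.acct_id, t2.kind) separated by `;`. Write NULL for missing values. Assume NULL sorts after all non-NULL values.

(2, NULL); (3, NULL); (8, NULL); (8, NULL); (8, NULL); (NULL, NULL)

LEFT JOIN keeps every row from `accounts`; unmatched rows get NULL for `txns`'s columns.
Matching on t1.acct_id = t2.acct_id. A NULL in a compared column never satisfies the condition.
Matched pairs: 0; unmatched t1 rows kept: 6.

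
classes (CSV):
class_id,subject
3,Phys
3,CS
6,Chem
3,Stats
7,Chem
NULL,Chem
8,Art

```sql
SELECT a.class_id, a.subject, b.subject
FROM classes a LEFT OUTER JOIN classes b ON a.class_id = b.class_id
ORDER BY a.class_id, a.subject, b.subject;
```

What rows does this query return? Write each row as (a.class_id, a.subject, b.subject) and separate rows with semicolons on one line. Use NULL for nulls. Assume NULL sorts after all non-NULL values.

LEFT JOIN keeps every row from `classes a`; unmatched rows get NULL for `classes b`'s columns.
Matching on a.class_id = b.class_id. A NULL in a compared column never satisfies the condition.
- a[0] class_id=3 → 3 match(es) in b → 3 row(s).
- a[1] class_id=3 → 3 match(es) in b → 3 row(s).
- a[2] class_id=6 → 1 match(es) in b → 1 row(s).
- a[3] class_id=3 → 3 match(es) in b → 3 row(s).
- a[4] class_id=7 → 1 match(es) in b → 1 row(s).
- a[5] class_id=NULL → no match; kept with NULLs on the b side.
- a[6] class_id=8 → 1 match(es) in b → 1 row(s).

(3, CS, CS); (3, CS, Phys); (3, CS, Stats); (3, Phys, CS); (3, Phys, Phys); (3, Phys, Stats); (3, Stats, CS); (3, Stats, Phys); (3, Stats, Stats); (6, Chem, Chem); (7, Chem, Chem); (8, Art, Art); (NULL, Chem, NULL)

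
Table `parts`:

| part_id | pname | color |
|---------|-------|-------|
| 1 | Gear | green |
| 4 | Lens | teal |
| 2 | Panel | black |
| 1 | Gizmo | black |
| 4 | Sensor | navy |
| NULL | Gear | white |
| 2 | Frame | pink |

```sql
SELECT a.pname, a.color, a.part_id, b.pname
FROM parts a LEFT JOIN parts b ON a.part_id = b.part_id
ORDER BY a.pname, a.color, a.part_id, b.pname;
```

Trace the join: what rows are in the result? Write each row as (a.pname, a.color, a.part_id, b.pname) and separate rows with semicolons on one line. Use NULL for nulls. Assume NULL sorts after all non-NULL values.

LEFT JOIN keeps every row from `parts a`; unmatched rows get NULL for `parts b`'s columns.
Matching on a.part_id = b.part_id. A NULL in a compared column never satisfies the condition.
- part_id=1: 2 matching b row(s), so 2 row(s) emitted.
- part_id=4: 2 matching b row(s), so 2 row(s) emitted.
- part_id=2: 2 matching b row(s), so 2 row(s) emitted.
- part_id=1: 2 matching b row(s), so 2 row(s) emitted.
- part_id=4: 2 matching b row(s), so 2 row(s) emitted.
- part_id=NULL: no b row matches, row kept with b columns NULL.
- part_id=2: 2 matching b row(s), so 2 row(s) emitted.

(Frame, pink, 2, Frame); (Frame, pink, 2, Panel); (Gear, green, 1, Gear); (Gear, green, 1, Gizmo); (Gear, white, NULL, NULL); (Gizmo, black, 1, Gear); (Gizmo, black, 1, Gizmo); (Lens, teal, 4, Lens); (Lens, teal, 4, Sensor); (Panel, black, 2, Frame); (Panel, black, 2, Panel); (Sensor, navy, 4, Lens); (Sensor, navy, 4, Sensor)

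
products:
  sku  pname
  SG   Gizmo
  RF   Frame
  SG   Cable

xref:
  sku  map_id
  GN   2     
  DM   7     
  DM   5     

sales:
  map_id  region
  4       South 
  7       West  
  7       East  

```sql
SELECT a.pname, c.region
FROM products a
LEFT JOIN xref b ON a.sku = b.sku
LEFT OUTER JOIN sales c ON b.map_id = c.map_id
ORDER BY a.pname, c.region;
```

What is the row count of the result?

Step 1 — a LEFT JOIN b on sku → 3 row(s).
Then LEFT JOIN `sales c` on map_id: each of those 3 rows is kept; rows whose b.map_id has no match in c get NULL for c's columns.
Result: 3 row(s).

3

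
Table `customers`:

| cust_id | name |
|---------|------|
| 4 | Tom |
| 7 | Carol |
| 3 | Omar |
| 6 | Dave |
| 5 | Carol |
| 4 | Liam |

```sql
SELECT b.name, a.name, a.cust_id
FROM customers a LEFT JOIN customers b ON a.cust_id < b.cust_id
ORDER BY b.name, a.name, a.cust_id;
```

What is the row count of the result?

LEFT JOIN keeps every row from `customers a`; unmatched rows get NULL for `customers b`'s columns.
Matching on a.cust_id < b.cust_id.
- a (cust_id=4) pairs with 3 row(s) of b.
- a (cust_id=7) has no partner → padded with NULL.
- a (cust_id=3) pairs with 5 row(s) of b.
- a (cust_id=6) pairs with 1 row(s) of b.
- a (cust_id=5) pairs with 2 row(s) of b.
- a (cust_id=4) pairs with 3 row(s) of b.
Total: 14 matched + 1 padded = 15 rows.

15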